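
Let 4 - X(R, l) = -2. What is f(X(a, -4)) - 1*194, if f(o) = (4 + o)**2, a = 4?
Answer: -94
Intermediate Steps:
X(R, l) = 6 (X(R, l) = 4 - 1*(-2) = 4 + 2 = 6)
f(X(a, -4)) - 1*194 = (4 + 6)**2 - 1*194 = 10**2 - 194 = 100 - 194 = -94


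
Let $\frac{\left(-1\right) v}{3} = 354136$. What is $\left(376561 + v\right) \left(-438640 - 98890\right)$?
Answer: $368663337910$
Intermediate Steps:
$v = -1062408$ ($v = \left(-3\right) 354136 = -1062408$)
$\left(376561 + v\right) \left(-438640 - 98890\right) = \left(376561 - 1062408\right) \left(-438640 - 98890\right) = - 685847 \left(-438640 - 98890\right) = \left(-685847\right) \left(-537530\right) = 368663337910$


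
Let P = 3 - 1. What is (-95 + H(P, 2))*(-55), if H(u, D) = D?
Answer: 5115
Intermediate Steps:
P = 2
(-95 + H(P, 2))*(-55) = (-95 + 2)*(-55) = -93*(-55) = 5115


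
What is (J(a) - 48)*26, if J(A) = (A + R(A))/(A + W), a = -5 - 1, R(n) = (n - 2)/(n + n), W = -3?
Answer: -33280/27 ≈ -1232.6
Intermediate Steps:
R(n) = (-2 + n)/(2*n) (R(n) = (-2 + n)/((2*n)) = (-2 + n)*(1/(2*n)) = (-2 + n)/(2*n))
a = -6
J(A) = (A + (-2 + A)/(2*A))/(-3 + A) (J(A) = (A + (-2 + A)/(2*A))/(A - 3) = (A + (-2 + A)/(2*A))/(-3 + A))
(J(a) - 48)*26 = ((-1 + (-6)² + (½)*(-6))/((-6)*(-3 - 6)) - 48)*26 = (-⅙*(-1 + 36 - 3)/(-9) - 48)*26 = (-⅙*(-⅑)*32 - 48)*26 = (16/27 - 48)*26 = -1280/27*26 = -33280/27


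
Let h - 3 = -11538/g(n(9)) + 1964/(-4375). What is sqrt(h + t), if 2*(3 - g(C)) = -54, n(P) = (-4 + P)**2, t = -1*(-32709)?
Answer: sqrt(990012877)/175 ≈ 179.80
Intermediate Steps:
t = 32709
g(C) = 30 (g(C) = 3 - 1/2*(-54) = 3 + 27 = 30)
h = -1671464/4375 (h = 3 + (-11538/30 + 1964/(-4375)) = 3 + (-11538*1/30 + 1964*(-1/4375)) = 3 + (-1923/5 - 1964/4375) = 3 - 1684589/4375 = -1671464/4375 ≈ -382.05)
sqrt(h + t) = sqrt(-1671464/4375 + 32709) = sqrt(141430411/4375) = sqrt(990012877)/175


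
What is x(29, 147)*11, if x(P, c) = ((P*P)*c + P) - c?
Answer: 1358599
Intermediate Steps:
x(P, c) = P - c + c*P**2 (x(P, c) = (P**2*c + P) - c = (c*P**2 + P) - c = (P + c*P**2) - c = P - c + c*P**2)
x(29, 147)*11 = (29 - 1*147 + 147*29**2)*11 = (29 - 147 + 147*841)*11 = (29 - 147 + 123627)*11 = 123509*11 = 1358599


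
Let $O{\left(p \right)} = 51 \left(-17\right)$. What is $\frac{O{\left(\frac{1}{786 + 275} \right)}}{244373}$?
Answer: $- \frac{867}{244373} \approx -0.0035479$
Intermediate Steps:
$O{\left(p \right)} = -867$
$\frac{O{\left(\frac{1}{786 + 275} \right)}}{244373} = - \frac{867}{244373}$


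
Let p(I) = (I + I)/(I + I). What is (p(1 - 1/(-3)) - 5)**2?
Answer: 16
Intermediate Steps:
p(I) = 1 (p(I) = (2*I)/((2*I)) = (2*I)*(1/(2*I)) = 1)
(p(1 - 1/(-3)) - 5)**2 = (1 - 5)**2 = (-4)**2 = 16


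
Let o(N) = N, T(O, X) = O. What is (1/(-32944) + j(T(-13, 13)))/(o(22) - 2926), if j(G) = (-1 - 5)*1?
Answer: 197665/95669376 ≈ 0.0020661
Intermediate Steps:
j(G) = -6 (j(G) = -6*1 = -6)
(1/(-32944) + j(T(-13, 13)))/(o(22) - 2926) = (1/(-32944) - 6)/(22 - 2926) = (-1/32944 - 6)/(-2904) = -197665/32944*(-1/2904) = 197665/95669376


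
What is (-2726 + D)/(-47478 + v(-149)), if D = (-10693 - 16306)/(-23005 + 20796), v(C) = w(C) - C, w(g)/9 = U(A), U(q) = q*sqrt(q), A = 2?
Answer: 6036698145/105281578871 + 107905230*sqrt(2)/4948234206937 ≈ 0.057369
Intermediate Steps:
U(q) = q**(3/2)
w(g) = 18*sqrt(2) (w(g) = 9*2**(3/2) = 9*(2*sqrt(2)) = 18*sqrt(2))
v(C) = -C + 18*sqrt(2) (v(C) = 18*sqrt(2) - C = -C + 18*sqrt(2))
D = 26999/2209 (D = -26999/(-2209) = -26999*(-1/2209) = 26999/2209 ≈ 12.222)
(-2726 + D)/(-47478 + v(-149)) = (-2726 + 26999/2209)/(-47478 + (-1*(-149) + 18*sqrt(2))) = -5994735/(2209*(-47478 + (149 + 18*sqrt(2)))) = -5994735/(2209*(-47329 + 18*sqrt(2)))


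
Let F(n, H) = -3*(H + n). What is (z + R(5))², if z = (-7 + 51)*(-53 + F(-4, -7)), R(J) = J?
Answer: 765625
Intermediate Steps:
F(n, H) = -3*H - 3*n
z = -880 (z = (-7 + 51)*(-53 + (-3*(-7) - 3*(-4))) = 44*(-53 + (21 + 12)) = 44*(-53 + 33) = 44*(-20) = -880)
(z + R(5))² = (-880 + 5)² = (-875)² = 765625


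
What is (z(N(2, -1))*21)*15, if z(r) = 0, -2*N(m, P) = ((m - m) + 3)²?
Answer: 0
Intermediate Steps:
N(m, P) = -9/2 (N(m, P) = -((m - m) + 3)²/2 = -(0 + 3)²/2 = -½*3² = -½*9 = -9/2)
(z(N(2, -1))*21)*15 = (0*21)*15 = 0*15 = 0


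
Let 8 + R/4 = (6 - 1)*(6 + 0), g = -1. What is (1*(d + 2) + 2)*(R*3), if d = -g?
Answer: 1320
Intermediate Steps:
d = 1 (d = -1*(-1) = 1)
R = 88 (R = -32 + 4*((6 - 1)*(6 + 0)) = -32 + 4*(5*6) = -32 + 4*30 = -32 + 120 = 88)
(1*(d + 2) + 2)*(R*3) = (1*(1 + 2) + 2)*(88*3) = (1*3 + 2)*264 = (3 + 2)*264 = 5*264 = 1320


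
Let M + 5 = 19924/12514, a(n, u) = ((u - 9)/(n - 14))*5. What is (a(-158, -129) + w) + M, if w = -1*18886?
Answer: -10162269485/538102 ≈ -18885.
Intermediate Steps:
w = -18886
a(n, u) = 5*(-9 + u)/(-14 + n) (a(n, u) = ((-9 + u)/(-14 + n))*5 = 5*(-9 + u)/(-14 + n))
M = -21323/6257 (M = -5 + 19924/12514 = -5 + 19924*(1/12514) = -5 + 9962/6257 = -21323/6257 ≈ -3.4079)
(a(-158, -129) + w) + M = (5*(-9 - 129)/(-14 - 158) - 18886) - 21323/6257 = (5*(-138)/(-172) - 18886) - 21323/6257 = (5*(-1/172)*(-138) - 18886) - 21323/6257 = (345/86 - 18886) - 21323/6257 = -1623851/86 - 21323/6257 = -10162269485/538102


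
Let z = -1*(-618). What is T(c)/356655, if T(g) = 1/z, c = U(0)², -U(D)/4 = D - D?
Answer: 1/220412790 ≈ 4.5369e-9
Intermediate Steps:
U(D) = 0 (U(D) = -4*(D - D) = -4*0 = 0)
z = 618
c = 0 (c = 0² = 0)
T(g) = 1/618
T(c)/356655 = (1/618)/356655 = (1/618)*(1/356655) = 1/220412790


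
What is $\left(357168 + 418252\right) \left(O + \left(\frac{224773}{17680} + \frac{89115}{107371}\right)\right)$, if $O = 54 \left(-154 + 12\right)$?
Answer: $- \frac{563365992786473947}{94915964} \approx -5.9354 \cdot 10^{9}$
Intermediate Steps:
$O = -7668$ ($O = 54 \left(-142\right) = -7668$)
$\left(357168 + 418252\right) \left(O + \left(\frac{224773}{17680} + \frac{89115}{107371}\right)\right) = \left(357168 + 418252\right) \left(-7668 + \left(\frac{224773}{17680} + \frac{89115}{107371}\right)\right) = 775420 \left(-7668 + \left(224773 \cdot \frac{1}{17680} + 89115 \cdot \frac{1}{107371}\right)\right) = 775420 \left(-7668 + \left(\frac{224773}{17680} + \frac{89115}{107371}\right)\right) = 775420 \left(-7668 + \frac{25709654983}{1898319280}\right) = 775420 \left(- \frac{14530602584057}{1898319280}\right) = - \frac{563365992786473947}{94915964}$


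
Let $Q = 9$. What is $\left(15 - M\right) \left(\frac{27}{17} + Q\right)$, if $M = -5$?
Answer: $\frac{3600}{17} \approx 211.76$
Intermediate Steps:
$\left(15 - M\right) \left(\frac{27}{17} + Q\right) = \left(15 - -5\right) \left(\frac{27}{17} + 9\right) = \left(15 + 5\right) \left(27 \cdot \frac{1}{17} + 9\right) = 20 \left(\frac{27}{17} + 9\right) = 20 \cdot \frac{180}{17} = \frac{3600}{17}$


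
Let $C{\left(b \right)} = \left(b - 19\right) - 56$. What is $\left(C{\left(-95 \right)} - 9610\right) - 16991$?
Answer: $-26771$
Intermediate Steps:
$C{\left(b \right)} = -75 + b$ ($C{\left(b \right)} = \left(-19 + b\right) - 56 = -75 + b$)
$\left(C{\left(-95 \right)} - 9610\right) - 16991 = \left(\left(-75 - 95\right) - 9610\right) - 16991 = \left(-170 - 9610\right) - 16991 = -9780 - 16991 = -26771$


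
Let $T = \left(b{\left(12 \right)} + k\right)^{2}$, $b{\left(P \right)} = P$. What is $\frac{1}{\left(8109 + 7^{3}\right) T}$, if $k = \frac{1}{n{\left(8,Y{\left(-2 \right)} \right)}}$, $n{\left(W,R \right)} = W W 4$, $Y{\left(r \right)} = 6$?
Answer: $\frac{16384}{19953754177} \approx 8.211 \cdot 10^{-7}$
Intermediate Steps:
$n{\left(W,R \right)} = 4 W^{2}$ ($n{\left(W,R \right)} = W^{2} \cdot 4 = 4 W^{2}$)
$k = \frac{1}{256}$ ($k = \frac{1}{4 \cdot 8^{2}} = \frac{1}{4 \cdot 64} = \frac{1}{256} \approx 0.0039063$)
$T = \frac{9443329}{65536}$ ($T = \left(12 + \frac{1}{256}\right)^{2} = \left(\frac{3073}{256}\right)^{2} = \frac{9443329}{65536} \approx 144.09$)
$\frac{1}{\left(8109 + 7^{3}\right) T} = \frac{1}{\left(8109 + 7^{3}\right) \frac{9443329}{65536}} = \frac{1}{8109 + 343} \cdot \frac{65536}{9443329} = \frac{1}{8452} \cdot \frac{65536}{9443329} = \frac{16384}{19953754177}$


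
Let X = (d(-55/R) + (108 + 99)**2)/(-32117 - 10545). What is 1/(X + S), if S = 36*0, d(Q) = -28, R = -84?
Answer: -42662/42821 ≈ -0.99629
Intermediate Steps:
S = 0
X = -42821/42662 (X = (-28 + (108 + 99)**2)/(-32117 - 10545) = (-28 + 207**2)/(-42662) = (-28 + 42849)*(-1/42662) = 42821*(-1/42662) = -42821/42662 ≈ -1.0037)
1/(X + S) = 1/(-42821/42662 + 0) = 1/(-42821/42662) = -42662/42821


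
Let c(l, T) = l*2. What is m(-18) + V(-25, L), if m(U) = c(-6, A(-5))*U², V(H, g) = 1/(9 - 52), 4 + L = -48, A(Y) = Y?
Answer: -167185/43 ≈ -3888.0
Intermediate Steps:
L = -52 (L = -4 - 48 = -52)
c(l, T) = 2*l
V(H, g) = -1/43 (V(H, g) = 1/(-43) = -1/43)
m(U) = -12*U² (m(U) = (2*(-6))*U² = -12*U²)
m(-18) + V(-25, L) = -12*(-18)² - 1/43 = -12*324 - 1/43 = -3888 - 1/43 = -167185/43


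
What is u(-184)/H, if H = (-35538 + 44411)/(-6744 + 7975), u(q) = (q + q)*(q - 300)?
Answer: 219255872/8873 ≈ 24710.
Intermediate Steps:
u(q) = 2*q*(-300 + q) (u(q) = (2*q)*(-300 + q) = 2*q*(-300 + q))
H = 8873/1231 ≈ 7.2080
u(-184)/H = (2*(-184)*(-300 - 184))/(8873/1231) = (2*(-184)*(-484))*(1231/8873) = 178112*(1231/8873) = 219255872/8873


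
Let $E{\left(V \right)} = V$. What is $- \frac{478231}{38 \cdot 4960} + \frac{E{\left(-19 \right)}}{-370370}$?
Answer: $- \frac{3542376687}{1396146752} \approx -2.5373$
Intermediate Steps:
$- \frac{478231}{38 \cdot 4960} + \frac{E{\left(-19 \right)}}{-370370} = - \frac{478231}{38 \cdot 4960} - \frac{19}{-370370} = - \frac{478231}{188480} - - \frac{19}{370370} = \left(-478231\right) \frac{1}{188480} + \frac{19}{370370} = - \frac{478231}{188480} + \frac{19}{370370} = - \frac{3542376687}{1396146752}$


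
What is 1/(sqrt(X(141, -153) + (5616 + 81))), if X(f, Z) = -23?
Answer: sqrt(5674)/5674 ≈ 0.013276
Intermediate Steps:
1/(sqrt(X(141, -153) + (5616 + 81))) = 1/(sqrt(-23 + (5616 + 81))) = 1/(sqrt(-23 + 5697)) = 1/(sqrt(5674)) = sqrt(5674)/5674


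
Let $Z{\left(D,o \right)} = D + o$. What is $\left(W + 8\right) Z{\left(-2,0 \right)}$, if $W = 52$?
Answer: $-120$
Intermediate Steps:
$\left(W + 8\right) Z{\left(-2,0 \right)} = \left(52 + 8\right) \left(-2 + 0\right) = 60 \left(-2\right) = -120$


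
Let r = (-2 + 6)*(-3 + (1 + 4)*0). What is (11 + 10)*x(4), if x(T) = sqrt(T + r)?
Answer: 42*I*sqrt(2) ≈ 59.397*I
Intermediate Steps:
r = -12 (r = 4*(-3 + 5*0) = 4*(-3 + 0) = 4*(-3) = -12)
x(T) = sqrt(-12 + T) (x(T) = sqrt(T - 12) = sqrt(-12 + T))
(11 + 10)*x(4) = (11 + 10)*sqrt(-12 + 4) = 21*sqrt(-8) = 21*(2*I*sqrt(2)) = 42*I*sqrt(2)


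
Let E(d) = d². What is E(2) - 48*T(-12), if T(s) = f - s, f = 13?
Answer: -1196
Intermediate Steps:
T(s) = 13 - s
E(2) - 48*T(-12) = 2² - 48*(13 - 1*(-12)) = 4 - 48*(13 + 12) = 4 - 48*25 = 4 - 1200 = -1196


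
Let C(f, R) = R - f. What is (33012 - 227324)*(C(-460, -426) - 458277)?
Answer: 89042113816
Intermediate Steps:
(33012 - 227324)*(C(-460, -426) - 458277) = (33012 - 227324)*((-426 - 1*(-460)) - 458277) = -194312*((-426 + 460) - 458277) = -194312*(34 - 458277) = -194312*(-458243) = 89042113816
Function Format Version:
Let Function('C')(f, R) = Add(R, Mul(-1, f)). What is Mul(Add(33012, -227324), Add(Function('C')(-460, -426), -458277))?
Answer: 89042113816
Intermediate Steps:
Mul(Add(33012, -227324), Add(Function('C')(-460, -426), -458277)) = Mul(Add(33012, -227324), Add(Add(-426, Mul(-1, -460)), -458277)) = Mul(-194312, Add(Add(-426, 460), -458277)) = Mul(-194312, Add(34, -458277)) = Mul(-194312, -458243) = 89042113816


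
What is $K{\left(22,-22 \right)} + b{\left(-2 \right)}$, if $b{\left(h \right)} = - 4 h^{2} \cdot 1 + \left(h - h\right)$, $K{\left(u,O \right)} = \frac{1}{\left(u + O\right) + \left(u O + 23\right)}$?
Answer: $- \frac{7377}{461} \approx -16.002$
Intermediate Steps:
$K{\left(u,O \right)} = \frac{1}{23 + O + u + O u}$ ($K{\left(u,O \right)} = \frac{1}{\left(O + u\right) + \left(O u + 23\right)} = \frac{1}{\left(O + u\right) + \left(23 + O u\right)} = \frac{1}{23 + O + u + O u}$)
$b{\left(h \right)} = - 4 h^{2}$ ($b{\left(h \right)} = - 4 h^{2} + 0 = - 4 h^{2}$)
$K{\left(22,-22 \right)} + b{\left(-2 \right)} = \frac{1}{23 - 22 + 22 - 484} - 4 \left(-2\right)^{2} = \frac{1}{23 - 22 + 22 - 484} - 16 = \frac{1}{-461} - 16 = - \frac{1}{461} - 16 = - \frac{7377}{461}$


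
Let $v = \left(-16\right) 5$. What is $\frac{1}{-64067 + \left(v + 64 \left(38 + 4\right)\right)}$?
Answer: $- \frac{1}{61459} \approx -1.6271 \cdot 10^{-5}$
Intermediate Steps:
$v = -80$
$\frac{1}{-64067 + \left(v + 64 \left(38 + 4\right)\right)} = \frac{1}{-64067 - \left(80 - 64 \left(38 + 4\right)\right)} = \frac{1}{-64067 + \left(-80 + 64 \cdot 42\right)} = \frac{1}{-64067 + \left(-80 + 2688\right)} = \frac{1}{-64067 + 2608} = \frac{1}{-61459} = - \frac{1}{61459}$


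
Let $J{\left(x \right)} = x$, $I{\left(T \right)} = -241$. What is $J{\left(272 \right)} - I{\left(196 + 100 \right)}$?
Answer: $513$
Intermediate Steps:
$J{\left(272 \right)} - I{\left(196 + 100 \right)} = 272 - -241 = 272 + 241 = 513$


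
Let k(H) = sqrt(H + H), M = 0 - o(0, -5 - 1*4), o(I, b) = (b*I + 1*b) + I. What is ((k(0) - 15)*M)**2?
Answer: 18225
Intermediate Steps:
o(I, b) = I + b + I*b (o(I, b) = (I*b + b) + I = (b + I*b) + I = I + b + I*b)
M = 9 (M = 0 - (0 + (-5 - 1*4) + 0*(-5 - 1*4)) = 0 - (0 + (-5 - 4) + 0*(-5 - 4)) = 0 - (0 - 9 + 0*(-9)) = 0 - (0 - 9 + 0) = 0 - 1*(-9) = 0 + 9 = 9)
k(H) = sqrt(2)*sqrt(H) (k(H) = sqrt(2*H) = sqrt(2)*sqrt(H))
((k(0) - 15)*M)**2 = ((sqrt(2)*sqrt(0) - 15)*9)**2 = ((sqrt(2)*0 - 15)*9)**2 = ((0 - 15)*9)**2 = (-15*9)**2 = (-135)**2 = 18225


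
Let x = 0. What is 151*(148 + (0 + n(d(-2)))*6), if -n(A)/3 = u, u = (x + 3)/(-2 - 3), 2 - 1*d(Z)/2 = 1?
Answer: 119894/5 ≈ 23979.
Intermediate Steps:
d(Z) = 2 (d(Z) = 4 - 2*1 = 4 - 2 = 2)
u = -⅗ (u = (0 + 3)/(-2 - 3) = 3/(-5) = 3*(-⅕) = -⅗ ≈ -0.60000)
n(A) = 9/5 (n(A) = -3*(-⅗) = 9/5)
151*(148 + (0 + n(d(-2)))*6) = 151*(148 + (0 + 9/5)*6) = 151*(148 + (9/5)*6) = 151*(148 + 54/5) = 151*(794/5) = 119894/5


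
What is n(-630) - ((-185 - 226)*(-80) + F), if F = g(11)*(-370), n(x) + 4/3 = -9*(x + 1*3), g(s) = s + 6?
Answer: -62845/3 ≈ -20948.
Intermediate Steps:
g(s) = 6 + s
n(x) = -85/3 - 9*x (n(x) = -4/3 - 9*(x + 1*3) = -4/3 - 9*(x + 3) = -4/3 - 9*(3 + x) = -4/3 + (-27 - 9*x) = -85/3 - 9*x)
F = -6290 (F = (6 + 11)*(-370) = 17*(-370) = -6290)
n(-630) - ((-185 - 226)*(-80) + F) = (-85/3 - 9*(-630)) - ((-185 - 226)*(-80) - 6290) = (-85/3 + 5670) - (-411*(-80) - 6290) = 16925/3 - (32880 - 6290) = 16925/3 - 1*26590 = 16925/3 - 26590 = -62845/3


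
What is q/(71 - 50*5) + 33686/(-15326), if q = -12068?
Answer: 89462187/1371677 ≈ 65.221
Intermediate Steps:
q/(71 - 50*5) + 33686/(-15326) = -12068/(71 - 50*5) + 33686/(-15326) = -12068/(71 - 250) + 33686*(-1/15326) = -12068/(-179) - 16843/7663 = -12068*(-1/179) - 16843/7663 = 12068/179 - 16843/7663 = 89462187/1371677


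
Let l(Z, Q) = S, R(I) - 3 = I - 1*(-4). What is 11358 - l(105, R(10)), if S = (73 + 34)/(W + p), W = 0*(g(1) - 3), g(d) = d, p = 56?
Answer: 635941/56 ≈ 11356.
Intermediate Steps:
W = 0 (W = 0*(1 - 3) = 0*(-2) = 0)
R(I) = 7 + I (R(I) = 3 + (I - 1*(-4)) = 3 + (I + 4) = 3 + (4 + I) = 7 + I)
S = 107/56 (S = (73 + 34)/(0 + 56) = 107/56 ≈ 1.9107)
l(Z, Q) = 107/56
11358 - l(105, R(10)) = 11358 - 1*107/56 = 11358 - 107/56 = 635941/56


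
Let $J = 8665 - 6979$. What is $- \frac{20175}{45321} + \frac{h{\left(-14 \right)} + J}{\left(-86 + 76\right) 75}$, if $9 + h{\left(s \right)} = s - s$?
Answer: $- \frac{10126063}{3776750} \approx -2.6812$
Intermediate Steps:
$J = 1686$ ($J = 8665 - 6979 = 1686$)
$h{\left(s \right)} = -9$ ($h{\left(s \right)} = -9 + \left(s - s\right) = -9 + 0 = -9$)
$- \frac{20175}{45321} + \frac{h{\left(-14 \right)} + J}{\left(-86 + 76\right) 75} = - \frac{20175}{45321} + \frac{-9 + 1686}{\left(-86 + 76\right) 75} = \left(-20175\right) \frac{1}{45321} + \frac{1677}{\left(-10\right) 75} = - \frac{6725}{15107} + \frac{1677}{-750} = - \frac{6725}{15107} + 1677 \left(- \frac{1}{750}\right) = - \frac{6725}{15107} - \frac{559}{250} = - \frac{10126063}{3776750}$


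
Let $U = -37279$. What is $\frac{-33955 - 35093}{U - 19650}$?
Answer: $\frac{69048}{56929} \approx 1.2129$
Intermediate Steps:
$\frac{-33955 - 35093}{U - 19650} = \frac{-33955 - 35093}{-37279 - 19650} = - \frac{69048}{-56929} = \left(-69048\right) \left(- \frac{1}{56929}\right) = \frac{69048}{56929}$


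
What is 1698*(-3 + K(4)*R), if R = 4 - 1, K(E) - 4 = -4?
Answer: -5094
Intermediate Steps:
K(E) = 0 (K(E) = 4 - 4 = 0)
R = 3
1698*(-3 + K(4)*R) = 1698*(-3 + 0*3) = 1698*(-3 + 0) = 1698*(-3) = -5094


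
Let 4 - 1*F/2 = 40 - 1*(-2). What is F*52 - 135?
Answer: -4087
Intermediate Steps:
F = -76 (F = 8 - 2*(40 - 1*(-2)) = 8 - 2*(40 + 2) = 8 - 2*42 = 8 - 84 = -76)
F*52 - 135 = -76*52 - 135 = -3952 - 135 = -4087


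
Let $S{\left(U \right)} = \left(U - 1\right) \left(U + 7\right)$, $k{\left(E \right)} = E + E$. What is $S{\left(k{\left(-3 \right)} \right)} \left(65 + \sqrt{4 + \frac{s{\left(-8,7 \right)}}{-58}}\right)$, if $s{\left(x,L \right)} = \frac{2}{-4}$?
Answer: $-455 - \frac{7 \sqrt{13485}}{58} \approx -469.02$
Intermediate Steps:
$s{\left(x,L \right)} = - \frac{1}{2}$ ($s{\left(x,L \right)} = 2 \left(- \frac{1}{4}\right) = - \frac{1}{2}$)
$k{\left(E \right)} = 2 E$
$S{\left(U \right)} = \left(-1 + U\right) \left(7 + U\right)$
$S{\left(k{\left(-3 \right)} \right)} \left(65 + \sqrt{4 + \frac{s{\left(-8,7 \right)}}{-58}}\right) = \left(-7 + \left(2 \left(-3\right)\right)^{2} + 6 \cdot 2 \left(-3\right)\right) \left(65 + \sqrt{4 - \frac{1}{2 \left(-58\right)}}\right) = \left(-7 + \left(-6\right)^{2} + 6 \left(-6\right)\right) \left(65 + \sqrt{4 - - \frac{1}{116}}\right) = \left(-7 + 36 - 36\right) \left(65 + \sqrt{4 + \frac{1}{116}}\right) = - 7 \left(65 + \sqrt{\frac{465}{116}}\right) = - 7 \left(65 + \frac{\sqrt{13485}}{58}\right) = -455 - \frac{7 \sqrt{13485}}{58}$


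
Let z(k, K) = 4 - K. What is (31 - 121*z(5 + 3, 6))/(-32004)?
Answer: -13/1524 ≈ -0.0085302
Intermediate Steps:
(31 - 121*z(5 + 3, 6))/(-32004) = (31 - 121*(4 - 1*6))/(-32004) = (31 - 121*(4 - 6))*(-1/32004) = (31 - 121*(-2))*(-1/32004) = (31 + 242)*(-1/32004) = 273*(-1/32004) = -13/1524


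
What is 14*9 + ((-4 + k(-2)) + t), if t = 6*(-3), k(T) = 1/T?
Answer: 207/2 ≈ 103.50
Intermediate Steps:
t = -18
14*9 + ((-4 + k(-2)) + t) = 14*9 + ((-4 + 1/(-2)) - 18) = 126 + ((-4 - ½) - 18) = 126 + (-9/2 - 18) = 126 - 45/2 = 207/2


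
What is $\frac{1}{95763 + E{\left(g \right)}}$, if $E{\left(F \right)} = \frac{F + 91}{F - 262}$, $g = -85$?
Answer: $\frac{347}{33229755} \approx 1.0442 \cdot 10^{-5}$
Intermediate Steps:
$E{\left(F \right)} = \frac{91 + F}{-262 + F}$
$\frac{1}{95763 + E{\left(g \right)}} = \frac{1}{95763 + \frac{91 - 85}{-262 - 85}} = \frac{1}{95763 + \frac{1}{-347} \cdot 6} = \frac{1}{95763 - \frac{6}{347}} = \frac{1}{\frac{33229755}{347}} = \frac{347}{33229755}$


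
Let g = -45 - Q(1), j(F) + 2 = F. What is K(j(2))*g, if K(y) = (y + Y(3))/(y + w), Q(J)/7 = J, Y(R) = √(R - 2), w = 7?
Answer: -52/7 ≈ -7.4286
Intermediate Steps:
Y(R) = √(-2 + R)
Q(J) = 7*J
j(F) = -2 + F
g = -52 (g = -45 - 7 = -52)
K(y) = (1 + y)/(7 + y) (K(y) = (y + √(-2 + 3))/(y + 7) = (y + √1)/(7 + y) = (y + 1)/(7 + y) = (1 + y)/(7 + y))
K(j(2))*g = ((1 + (-2 + 2))/(7 + (-2 + 2)))*(-52) = ((1 + 0)/(7 + 0))*(-52) = (1/7)*(-52) = ((⅐)*1)*(-52) = (⅐)*(-52) = -52/7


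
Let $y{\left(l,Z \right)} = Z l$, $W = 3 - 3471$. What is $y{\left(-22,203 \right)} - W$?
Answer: $-998$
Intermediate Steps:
$W = -3468$ ($W = 3 - 3471 = -3468$)
$y{\left(-22,203 \right)} - W = 203 \left(-22\right) - -3468 = -4466 + 3468 = -998$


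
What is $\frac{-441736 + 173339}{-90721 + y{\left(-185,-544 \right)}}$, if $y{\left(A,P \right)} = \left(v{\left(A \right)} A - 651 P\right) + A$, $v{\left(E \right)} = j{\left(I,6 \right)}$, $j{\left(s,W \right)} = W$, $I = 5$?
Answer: $- \frac{268397}{262128} \approx -1.0239$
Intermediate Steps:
$v{\left(E \right)} = 6$
$y{\left(A,P \right)} = - 651 P + 7 A$ ($y{\left(A,P \right)} = \left(6 A - 651 P\right) + A = \left(- 651 P + 6 A\right) + A = - 651 P + 7 A$)
$\frac{-441736 + 173339}{-90721 + y{\left(-185,-544 \right)}} = \frac{-441736 + 173339}{-90721 + \left(\left(-651\right) \left(-544\right) + 7 \left(-185\right)\right)} = - \frac{268397}{-90721 + \left(354144 - 1295\right)} = - \frac{268397}{-90721 + 352849} = - \frac{268397}{262128}$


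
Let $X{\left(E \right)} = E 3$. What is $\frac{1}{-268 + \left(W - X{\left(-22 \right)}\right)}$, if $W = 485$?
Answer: $\frac{1}{283} \approx 0.0035336$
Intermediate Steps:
$X{\left(E \right)} = 3 E$
$\frac{1}{-268 + \left(W - X{\left(-22 \right)}\right)} = \frac{1}{-268 + \left(485 - 3 \left(-22\right)\right)} = \frac{1}{-268 + \left(485 - -66\right)} = \frac{1}{-268 + \left(485 + 66\right)} = \frac{1}{-268 + 551} = \frac{1}{283}$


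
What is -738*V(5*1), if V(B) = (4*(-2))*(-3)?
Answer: -17712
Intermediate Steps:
V(B) = 24 (V(B) = -8*(-3) = 24)
-738*V(5*1) = -738*24 = -17712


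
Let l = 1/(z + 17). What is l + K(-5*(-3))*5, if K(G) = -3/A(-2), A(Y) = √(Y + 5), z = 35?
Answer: 1/52 - 5*√3 ≈ -8.6410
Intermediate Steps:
A(Y) = √(5 + Y)
K(G) = -√3 (K(G) = -3/√(5 - 2) = -3*√3/3 = -√3)
l = 1/52 (l = 1/(35 + 17) = 1/52 ≈ 0.019231)
l + K(-5*(-3))*5 = 1/52 - √3*5 = 1/52 - 5*√3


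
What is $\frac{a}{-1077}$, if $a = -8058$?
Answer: $\frac{2686}{359} \approx 7.4819$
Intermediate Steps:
$\frac{a}{-1077} = - \frac{8058}{-1077} = \left(-8058\right) \left(- \frac{1}{1077}\right) = \frac{2686}{359}$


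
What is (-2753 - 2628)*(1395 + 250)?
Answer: -8851745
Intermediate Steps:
(-2753 - 2628)*(1395 + 250) = -5381*1645 = -8851745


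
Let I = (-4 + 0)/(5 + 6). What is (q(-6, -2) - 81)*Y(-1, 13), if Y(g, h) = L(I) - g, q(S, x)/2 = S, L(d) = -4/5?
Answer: -93/5 ≈ -18.600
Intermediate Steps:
I = -4/11 ≈ -0.36364
L(d) = -⅘ (L(d) = -4*⅕ = -⅘)
q(S, x) = 2*S
Y(g, h) = -⅘ - g
(q(-6, -2) - 81)*Y(-1, 13) = (2*(-6) - 81)*(-⅘ - 1*(-1)) = (-12 - 81)*(-⅘ + 1) = -93*⅕ = -93/5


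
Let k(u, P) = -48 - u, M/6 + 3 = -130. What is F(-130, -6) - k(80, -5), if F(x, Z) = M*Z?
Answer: 4916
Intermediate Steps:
M = -798 (M = -18 + 6*(-130) = -18 - 780 = -798)
F(x, Z) = -798*Z
F(-130, -6) - k(80, -5) = -798*(-6) - (-48 - 1*80) = 4788 - (-48 - 80) = 4788 - 1*(-128) = 4788 + 128 = 4916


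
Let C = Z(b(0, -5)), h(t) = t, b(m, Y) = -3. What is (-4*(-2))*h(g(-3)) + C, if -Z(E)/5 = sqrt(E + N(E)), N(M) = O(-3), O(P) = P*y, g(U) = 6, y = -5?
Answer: 48 - 10*sqrt(3) ≈ 30.680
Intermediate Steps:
O(P) = -5*P (O(P) = P*(-5) = -5*P)
N(M) = 15 (N(M) = -5*(-3) = 15)
Z(E) = -5*sqrt(15 + E) (Z(E) = -5*sqrt(E + 15) = -5*sqrt(15 + E))
C = -10*sqrt(3) (C = -5*sqrt(15 - 3) = -10*sqrt(3) ≈ -17.320)
(-4*(-2))*h(g(-3)) + C = -4*(-2)*6 - 10*sqrt(3) = 8*6 - 10*sqrt(3) = 48 - 10*sqrt(3)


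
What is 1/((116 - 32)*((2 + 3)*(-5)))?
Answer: -1/2100 ≈ -0.00047619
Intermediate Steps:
1/((116 - 32)*((2 + 3)*(-5))) = 1/(84*(5*(-5))) = 1/(84*(-25)) = 1/(-2100) = -1/2100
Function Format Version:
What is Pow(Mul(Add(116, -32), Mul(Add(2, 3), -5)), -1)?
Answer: Rational(-1, 2100) ≈ -0.00047619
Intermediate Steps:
Pow(Mul(Add(116, -32), Mul(Add(2, 3), -5)), -1) = Pow(Mul(84, Mul(5, -5)), -1) = Pow(Mul(84, -25), -1) = Pow(-2100, -1) = Rational(-1, 2100)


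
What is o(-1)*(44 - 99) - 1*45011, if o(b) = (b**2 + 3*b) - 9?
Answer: -44406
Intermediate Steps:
o(b) = -9 + b**2 + 3*b
o(-1)*(44 - 99) - 1*45011 = (-9 + (-1)**2 + 3*(-1))*(44 - 99) - 1*45011 = (-9 + 1 - 3)*(-55) - 45011 = -11*(-55) - 45011 = 605 - 45011 = -44406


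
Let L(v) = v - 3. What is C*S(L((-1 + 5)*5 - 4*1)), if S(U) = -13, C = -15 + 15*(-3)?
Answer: 780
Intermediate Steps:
L(v) = -3 + v
C = -60 (C = -15 - 45 = -60)
C*S(L((-1 + 5)*5 - 4*1)) = -60*(-13) = 780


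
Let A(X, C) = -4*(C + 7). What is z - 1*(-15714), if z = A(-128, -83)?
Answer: 16018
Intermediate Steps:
A(X, C) = -28 - 4*C (A(X, C) = -4*(7 + C) = -28 - 4*C)
z = 304 (z = -28 - 4*(-83) = -28 + 332 = 304)
z - 1*(-15714) = 304 - 1*(-15714) = 304 + 15714 = 16018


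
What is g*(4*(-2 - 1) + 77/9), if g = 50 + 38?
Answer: -2728/9 ≈ -303.11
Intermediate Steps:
g = 88
g*(4*(-2 - 1) + 77/9) = 88*(4*(-2 - 1) + 77/9) = 88*(4*(-3) + 77*(1/9)) = 88*(-12 + 77/9) = 88*(-31/9) = -2728/9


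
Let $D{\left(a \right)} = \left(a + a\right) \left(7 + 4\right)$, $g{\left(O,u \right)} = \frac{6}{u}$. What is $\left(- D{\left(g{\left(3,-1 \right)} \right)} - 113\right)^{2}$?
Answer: $361$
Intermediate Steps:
$D{\left(a \right)} = 22 a$ ($D{\left(a \right)} = 2 a 11 = 22 a$)
$\left(- D{\left(g{\left(3,-1 \right)} \right)} - 113\right)^{2} = \left(- 22 \frac{6}{-1} - 113\right)^{2} = \left(- 22 \cdot 6 \left(-1\right) - 113\right)^{2} = \left(- 22 \left(-6\right) - 113\right)^{2} = \left(\left(-1\right) \left(-132\right) - 113\right)^{2} = \left(132 - 113\right)^{2} = 19^{2} = 361$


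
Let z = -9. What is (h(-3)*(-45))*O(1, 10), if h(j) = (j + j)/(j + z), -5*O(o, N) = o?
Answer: 9/2 ≈ 4.5000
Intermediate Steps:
O(o, N) = -o/5
h(j) = 2*j/(-9 + j) (h(j) = (j + j)/(j - 9) = (2*j)/(-9 + j) = 2*j/(-9 + j))
(h(-3)*(-45))*O(1, 10) = ((2*(-3)/(-9 - 3))*(-45))*(-1/5*1) = ((2*(-3)/(-12))*(-45))*(-1/5) = ((2*(-3)*(-1/12))*(-45))*(-1/5) = ((1/2)*(-45))*(-1/5) = -45/2*(-1/5) = 9/2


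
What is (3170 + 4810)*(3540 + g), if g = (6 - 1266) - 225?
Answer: 16398900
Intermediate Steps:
g = -1485 (g = -1260 - 225 = -1485)
(3170 + 4810)*(3540 + g) = (3170 + 4810)*(3540 - 1485) = 7980*2055 = 16398900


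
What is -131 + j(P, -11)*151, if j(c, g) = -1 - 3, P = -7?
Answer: -735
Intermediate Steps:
j(c, g) = -4
-131 + j(P, -11)*151 = -131 - 4*151 = -131 - 604 = -735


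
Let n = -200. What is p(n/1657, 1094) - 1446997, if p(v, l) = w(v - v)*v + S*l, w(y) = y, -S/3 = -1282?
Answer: 2760527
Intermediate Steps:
S = 3846 (S = -3*(-1282) = 3846)
p(v, l) = 3846*l (p(v, l) = (v - v)*v + 3846*l = 0*v + 3846*l = 0 + 3846*l = 3846*l)
p(n/1657, 1094) - 1446997 = 3846*1094 - 1446997 = 4207524 - 1446997 = 2760527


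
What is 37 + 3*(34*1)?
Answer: 139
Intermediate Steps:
37 + 3*(34*1) = 37 + 3*34 = 37 + 102 = 139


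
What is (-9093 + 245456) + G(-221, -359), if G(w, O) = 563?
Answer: 236926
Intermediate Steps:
(-9093 + 245456) + G(-221, -359) = (-9093 + 245456) + 563 = 236363 + 563 = 236926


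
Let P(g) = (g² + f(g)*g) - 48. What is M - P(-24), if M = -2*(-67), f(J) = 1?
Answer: -370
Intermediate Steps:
M = 134
P(g) = -48 + g + g² (P(g) = (g² + 1*g) - 48 = (g² + g) - 48 = (g + g²) - 48 = -48 + g + g²)
M - P(-24) = 134 - (-48 - 24 + (-24)²) = 134 - (-48 - 24 + 576) = 134 - 1*504 = 134 - 504 = -370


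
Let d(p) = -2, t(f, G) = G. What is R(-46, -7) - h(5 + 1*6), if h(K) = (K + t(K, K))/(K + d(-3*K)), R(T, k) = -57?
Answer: -535/9 ≈ -59.444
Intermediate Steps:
h(K) = 2*K/(-2 + K) (h(K) = (K + K)/(K - 2) = (2*K)/(-2 + K) = 2*K/(-2 + K))
R(-46, -7) - h(5 + 1*6) = -57 - 2*(5 + 1*6)/(-2 + (5 + 1*6)) = -57 - 2*(5 + 6)/(-2 + (5 + 6)) = -57 - 2*11/(-2 + 11) = -57 - 2*11/9 = -57 - 1*22/9 = -57 - 22/9 = -535/9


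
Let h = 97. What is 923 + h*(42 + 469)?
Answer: 50490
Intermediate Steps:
923 + h*(42 + 469) = 923 + 97*(42 + 469) = 923 + 97*511 = 923 + 49567 = 50490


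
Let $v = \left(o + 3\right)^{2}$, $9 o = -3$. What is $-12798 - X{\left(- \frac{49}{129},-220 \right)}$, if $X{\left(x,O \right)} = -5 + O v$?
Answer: $- \frac{101057}{9} \approx -11229.0$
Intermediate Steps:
$o = - \frac{1}{3}$ ($o = \frac{1}{9} \left(-3\right) = - \frac{1}{3} \approx -0.33333$)
$v = \frac{64}{9}$ ($v = \left(- \frac{1}{3} + 3\right)^{2} = \left(\frac{8}{3}\right)^{2} = \frac{64}{9} \approx 7.1111$)
$X{\left(x,O \right)} = -5 + \frac{64 O}{9}$ ($X{\left(x,O \right)} = -5 + O \frac{64}{9} = -5 + \frac{64 O}{9}$)
$-12798 - X{\left(- \frac{49}{129},-220 \right)} = -12798 - \left(-5 + \frac{64}{9} \left(-220\right)\right) = -12798 - \left(-5 - \frac{14080}{9}\right) = -12798 - - \frac{14125}{9} = -12798 + \frac{14125}{9} = - \frac{101057}{9}$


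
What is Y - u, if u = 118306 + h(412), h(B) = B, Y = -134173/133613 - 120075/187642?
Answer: -2976468937271069/25071410546 ≈ -1.1872e+5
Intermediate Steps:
Y = -41220071041/25071410546 (Y = -134173*1/133613 - 120075*1/187642 = -134173/133613 - 120075/187642 = -41220071041/25071410546 ≈ -1.6441)
u = 118718 (u = 118306 + 412 = 118718)
Y - u = -41220071041/25071410546 - 1*118718 = -41220071041/25071410546 - 118718 = -2976468937271069/25071410546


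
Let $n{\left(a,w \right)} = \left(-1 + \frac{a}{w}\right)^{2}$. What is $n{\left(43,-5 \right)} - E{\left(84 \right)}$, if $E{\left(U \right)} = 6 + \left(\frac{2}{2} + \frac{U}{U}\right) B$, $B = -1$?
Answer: $\frac{2204}{25} \approx 88.16$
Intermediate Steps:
$E{\left(U \right)} = 4$ ($E{\left(U \right)} = 6 + \left(\frac{2}{2} + \frac{U}{U}\right) \left(-1\right) = 6 + \left(2 \cdot \frac{1}{2} + 1\right) \left(-1\right) = 6 + \left(1 + 1\right) \left(-1\right) = 6 + 2 \left(-1\right) = 6 - 2 = 4$)
$n{\left(43,-5 \right)} - E{\left(84 \right)} = \frac{\left(43 - -5\right)^{2}}{25} - 4 = \frac{\left(43 + 5\right)^{2}}{25} - 4 = \frac{48^{2}}{25} - 4 = \frac{1}{25} \cdot 2304 - 4 = \frac{2304}{25} - 4 = \frac{2204}{25}$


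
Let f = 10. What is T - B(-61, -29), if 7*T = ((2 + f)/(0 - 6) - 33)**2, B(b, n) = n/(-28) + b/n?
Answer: 139551/812 ≈ 171.86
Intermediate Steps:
B(b, n) = -n/28 + b/n (B(b, n) = n*(-1/28) + b/n = -n/28 + b/n)
T = 175 (T = ((2 + 10)/(0 - 6) - 33)**2/7 = (12/(-6) - 33)**2/7 = (12*(-1/6) - 33)**2/7 = (-2 - 33)**2/7 = (1/7)*(-35)**2 = (1/7)*1225 = 175)
T - B(-61, -29) = 175 - (-1/28*(-29) - 61/(-29)) = 175 - (29/28 - 61*(-1/29)) = 175 - (29/28 + 61/29) = 175 - 1*2549/812 = 175 - 2549/812 = 139551/812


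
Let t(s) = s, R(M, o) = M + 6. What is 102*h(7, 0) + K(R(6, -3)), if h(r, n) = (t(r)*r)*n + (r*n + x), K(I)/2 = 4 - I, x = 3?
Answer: 290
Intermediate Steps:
R(M, o) = 6 + M
K(I) = 8 - 2*I (K(I) = 2*(4 - I) = 8 - 2*I)
h(r, n) = 3 + n*r + n*r**2 (h(r, n) = (r*r)*n + (r*n + 3) = r**2*n + (n*r + 3) = n*r**2 + (3 + n*r) = 3 + n*r + n*r**2)
102*h(7, 0) + K(R(6, -3)) = 102*(3 + 0*7 + 0*7**2) + (8 - 2*(6 + 6)) = 102*(3 + 0 + 0*49) + (8 - 2*12) = 102*(3 + 0 + 0) + (8 - 24) = 102*3 - 16 = 306 - 16 = 290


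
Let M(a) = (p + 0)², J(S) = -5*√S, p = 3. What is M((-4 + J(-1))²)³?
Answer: 729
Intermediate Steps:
M(a) = 9 (M(a) = (3 + 0)² = 3² = 9)
M((-4 + J(-1))²)³ = 9³ = 729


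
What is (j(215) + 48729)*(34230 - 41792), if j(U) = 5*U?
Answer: -376617848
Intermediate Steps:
(j(215) + 48729)*(34230 - 41792) = (5*215 + 48729)*(34230 - 41792) = (1075 + 48729)*(-7562) = 49804*(-7562) = -376617848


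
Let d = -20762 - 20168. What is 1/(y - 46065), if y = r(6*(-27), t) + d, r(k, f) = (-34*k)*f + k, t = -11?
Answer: -1/147745 ≈ -6.7684e-6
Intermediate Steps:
d = -40930
r(k, f) = k - 34*f*k (r(k, f) = -34*f*k + k = k - 34*f*k)
y = -101680 (y = (6*(-27))*(1 - 34*(-11)) - 40930 = -162*(1 + 374) - 40930 = -162*375 - 40930 = -60750 - 40930 = -101680)
1/(y - 46065) = 1/(-101680 - 46065) = 1/(-147745) = -1/147745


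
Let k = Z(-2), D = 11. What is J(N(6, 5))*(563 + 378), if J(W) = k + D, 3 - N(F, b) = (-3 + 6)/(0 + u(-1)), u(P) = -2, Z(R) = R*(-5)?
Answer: 19761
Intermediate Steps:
Z(R) = -5*R
k = 10 (k = -5*(-2) = 10)
N(F, b) = 9/2 (N(F, b) = 3 - (-3 + 6)/(0 - 2) = 3 - 3/(-2) = 3 - 3*(-1)/2 = 3 - 1*(-3/2) = 3 + 3/2 = 9/2)
J(W) = 21 (J(W) = 10 + 11 = 21)
J(N(6, 5))*(563 + 378) = 21*(563 + 378) = 21*941 = 19761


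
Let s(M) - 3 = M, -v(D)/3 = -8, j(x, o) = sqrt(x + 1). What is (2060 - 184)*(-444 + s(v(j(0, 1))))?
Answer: -782292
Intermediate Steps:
j(x, o) = sqrt(1 + x)
v(D) = 24 (v(D) = -3*(-8) = 24)
s(M) = 3 + M
(2060 - 184)*(-444 + s(v(j(0, 1)))) = (2060 - 184)*(-444 + (3 + 24)) = 1876*(-444 + 27) = 1876*(-417) = -782292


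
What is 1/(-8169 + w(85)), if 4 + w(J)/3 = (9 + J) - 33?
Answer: -1/7998 ≈ -0.00012503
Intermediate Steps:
w(J) = -84 + 3*J (w(J) = -12 + 3*((9 + J) - 33) = -12 + 3*(-24 + J) = -12 + (-72 + 3*J) = -84 + 3*J)
1/(-8169 + w(85)) = 1/(-8169 + (-84 + 3*85)) = 1/(-8169 + (-84 + 255)) = 1/(-8169 + 171) = 1/(-7998) = -1/7998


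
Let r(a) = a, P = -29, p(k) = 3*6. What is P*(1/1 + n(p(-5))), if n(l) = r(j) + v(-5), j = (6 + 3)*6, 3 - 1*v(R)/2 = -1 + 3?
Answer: -1653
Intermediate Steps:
p(k) = 18
v(R) = 2 (v(R) = 6 - 2*(-1 + 3) = 6 - 2*2 = 6 - 4 = 2)
j = 54 (j = 9*6 = 54)
n(l) = 56 (n(l) = 54 + 2 = 56)
P*(1/1 + n(p(-5))) = -29*(1/1 + 56) = -29*(1 + 56) = -29*57 = -1653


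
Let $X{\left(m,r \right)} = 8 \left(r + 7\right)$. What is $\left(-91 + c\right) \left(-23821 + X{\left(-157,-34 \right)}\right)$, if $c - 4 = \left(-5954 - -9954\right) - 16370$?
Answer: $299428909$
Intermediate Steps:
$c = -12366$ ($c = 4 - 12370 = -12366$)
$X{\left(m,r \right)} = 56 + 8 r$ ($X{\left(m,r \right)} = 8 \left(7 + r\right) = 56 + 8 r$)
$\left(-91 + c\right) \left(-23821 + X{\left(-157,-34 \right)}\right) = \left(-91 - 12366\right) \left(-23821 + \left(56 + 8 \left(-34\right)\right)\right) = - 12457 \left(-23821 + \left(56 - 272\right)\right) = - 12457 \left(-23821 - 216\right) = \left(-12457\right) \left(-24037\right) = 299428909$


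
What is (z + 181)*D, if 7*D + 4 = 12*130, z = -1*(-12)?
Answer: 300308/7 ≈ 42901.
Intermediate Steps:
z = 12
D = 1556/7 (D = -4/7 + (12*130)/7 = -4/7 + (1/7)*1560 = -4/7 + 1560/7 = 1556/7 ≈ 222.29)
(z + 181)*D = (12 + 181)*(1556/7) = 193*(1556/7) = 300308/7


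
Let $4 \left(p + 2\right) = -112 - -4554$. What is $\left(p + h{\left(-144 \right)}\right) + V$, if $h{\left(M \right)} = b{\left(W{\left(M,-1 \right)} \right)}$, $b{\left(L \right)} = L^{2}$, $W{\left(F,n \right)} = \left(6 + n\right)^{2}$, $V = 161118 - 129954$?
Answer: $\frac{65795}{2} \approx 32898.0$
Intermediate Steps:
$V = 31164$
$h{\left(M \right)} = 625$ ($h{\left(M \right)} = \left(\left(6 - 1\right)^{2}\right)^{2} = \left(5^{2}\right)^{2} = 25^{2} = 625$)
$p = \frac{2217}{2}$ ($p = -2 + \frac{-112 - -4554}{4} = -2 + \frac{-112 + 4554}{4} = -2 + \frac{1}{4} \cdot 4442 = -2 + \frac{2221}{2} = \frac{2217}{2} \approx 1108.5$)
$\left(p + h{\left(-144 \right)}\right) + V = \left(\frac{2217}{2} + 625\right) + 31164 = \frac{3467}{2} + 31164 = \frac{65795}{2}$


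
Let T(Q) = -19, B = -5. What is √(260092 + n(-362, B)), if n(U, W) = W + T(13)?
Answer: 2*√65017 ≈ 509.97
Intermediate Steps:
n(U, W) = -19 + W (n(U, W) = W - 19 = -19 + W)
√(260092 + n(-362, B)) = √(260092 + (-19 - 5)) = √(260092 - 24) = √260068 = 2*√65017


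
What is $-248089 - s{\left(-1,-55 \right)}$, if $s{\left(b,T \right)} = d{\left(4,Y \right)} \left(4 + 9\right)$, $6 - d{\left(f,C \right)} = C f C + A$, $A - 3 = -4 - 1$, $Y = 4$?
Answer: $-247361$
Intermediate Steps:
$A = -2$ ($A = 3 - 5 = -2$)
$d{\left(f,C \right)} = 8 - f C^{2}$ ($d{\left(f,C \right)} = 6 - \left(C f C - 2\right) = 6 - \left(f C^{2} - 2\right) = 6 - \left(-2 + f C^{2}\right) = 8 - f C^{2}$)
$s{\left(b,T \right)} = -728$ ($s{\left(b,T \right)} = \left(8 - 4 \cdot 4^{2}\right) \left(4 + 9\right) = \left(8 - 4 \cdot 16\right) 13 = \left(8 - 64\right) 13 = \left(-56\right) 13 = -728$)
$-248089 - s{\left(-1,-55 \right)} = -248089 - -728 = -248089 + 728 = -247361$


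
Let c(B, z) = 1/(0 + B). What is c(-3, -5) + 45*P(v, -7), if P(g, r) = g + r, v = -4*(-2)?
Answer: 134/3 ≈ 44.667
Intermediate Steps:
c(B, z) = 1/B
v = 8
c(-3, -5) + 45*P(v, -7) = 1/(-3) + 45*(8 - 7) = -1/3 + 45*1 = -1/3 + 45 = 134/3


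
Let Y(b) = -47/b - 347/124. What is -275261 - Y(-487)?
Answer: -16622298107/60388 ≈ -2.7526e+5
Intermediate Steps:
Y(b) = -347/124 - 47/b (Y(b) = -47/b - 347*1/124 = -47/b - 347/124 = -347/124 - 47/b)
-275261 - Y(-487) = -275261 - (-347/124 - 47/(-487)) = -275261 - (-347/124 - 47*(-1/487)) = -275261 - (-347/124 + 47/487) = -275261 - 1*(-163161/60388) = -275261 + 163161/60388 = -16622298107/60388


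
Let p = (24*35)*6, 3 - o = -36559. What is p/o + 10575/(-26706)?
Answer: -42007485/162737462 ≈ -0.25813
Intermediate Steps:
o = 36562 (o = 3 - 1*(-36559) = 3 + 36559 = 36562)
p = 5040 (p = 840*6 = 5040)
p/o + 10575/(-26706) = 5040/36562 + 10575/(-26706) = 5040*(1/36562) + 10575*(-1/26706) = 2520/18281 - 3525/8902 = -42007485/162737462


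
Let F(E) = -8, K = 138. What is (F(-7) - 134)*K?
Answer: -19596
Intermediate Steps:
(F(-7) - 134)*K = (-8 - 134)*138 = -142*138 = -19596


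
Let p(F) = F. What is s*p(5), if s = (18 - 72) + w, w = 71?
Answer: 85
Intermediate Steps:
s = 17 (s = (18 - 72) + 71 = -54 + 71 = 17)
s*p(5) = 17*5 = 85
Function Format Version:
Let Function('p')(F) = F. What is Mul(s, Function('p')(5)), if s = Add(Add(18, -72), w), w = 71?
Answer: 85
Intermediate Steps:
s = 17 (s = Add(Add(18, -72), 71) = Add(-54, 71) = 17)
Mul(s, Function('p')(5)) = Mul(17, 5) = 85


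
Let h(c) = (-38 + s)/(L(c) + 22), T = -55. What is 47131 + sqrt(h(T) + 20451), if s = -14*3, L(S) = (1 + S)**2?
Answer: 47131 + sqrt(44132401651)/1469 ≈ 47274.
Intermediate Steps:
s = -42
h(c) = -80/(22 + (1 + c)**2) (h(c) = (-38 - 42)/((1 + c)**2 + 22) = -80/(22 + (1 + c)**2))
47131 + sqrt(h(T) + 20451) = 47131 + sqrt(-80/(22 + (1 - 55)**2) + 20451) = 47131 + sqrt(-80/(22 + (-54)**2) + 20451) = 47131 + sqrt(-80/(22 + 2916) + 20451) = 47131 + sqrt(-80/2938 + 20451) = 47131 + sqrt(-80*1/2938 + 20451) = 47131 + sqrt(-40/1469 + 20451) = 47131 + sqrt(30042479/1469) = 47131 + sqrt(44132401651)/1469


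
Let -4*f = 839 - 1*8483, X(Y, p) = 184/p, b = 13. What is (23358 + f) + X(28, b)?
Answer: 328681/13 ≈ 25283.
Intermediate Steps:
f = 1911 (f = -(839 - 1*8483)/4 = -(839 - 8483)/4 = -¼*(-7644) = 1911)
(23358 + f) + X(28, b) = (23358 + 1911) + 184/13 = 25269 + 184*(1/13) = 25269 + 184/13 = 328681/13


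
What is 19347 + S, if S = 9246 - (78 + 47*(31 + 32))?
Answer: 25554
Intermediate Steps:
S = 6207 (S = 9246 - (78 + 47*63) = 9246 - (78 + 2961) = 9246 - 1*3039 = 9246 - 3039 = 6207)
19347 + S = 19347 + 6207 = 25554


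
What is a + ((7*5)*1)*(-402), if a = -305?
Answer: -14375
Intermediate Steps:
a + ((7*5)*1)*(-402) = -305 + ((7*5)*1)*(-402) = -305 + (35*1)*(-402) = -305 + 35*(-402) = -305 - 14070 = -14375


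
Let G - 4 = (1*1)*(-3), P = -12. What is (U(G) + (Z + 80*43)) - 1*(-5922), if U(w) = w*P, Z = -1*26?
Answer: 9324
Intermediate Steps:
Z = -26
G = 1 (G = 4 + (1*1)*(-3) = 4 + 1*(-3) = 4 - 3 = 1)
U(w) = -12*w (U(w) = w*(-12) = -12*w)
(U(G) + (Z + 80*43)) - 1*(-5922) = (-12*1 + (-26 + 80*43)) - 1*(-5922) = (-12 + (-26 + 3440)) + 5922 = (-12 + 3414) + 5922 = 3402 + 5922 = 9324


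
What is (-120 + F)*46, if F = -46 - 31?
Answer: -9062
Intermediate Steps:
F = -77
(-120 + F)*46 = (-120 - 77)*46 = -197*46 = -9062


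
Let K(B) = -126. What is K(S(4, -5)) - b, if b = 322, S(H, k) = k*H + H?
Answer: -448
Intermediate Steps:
S(H, k) = H + H*k (S(H, k) = H*k + H = H + H*k)
K(S(4, -5)) - b = -126 - 1*322 = -126 - 322 = -448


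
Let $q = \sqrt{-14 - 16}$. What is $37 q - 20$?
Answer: $-20 + 37 i \sqrt{30} \approx -20.0 + 202.66 i$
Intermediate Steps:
$q = i \sqrt{30}$ ($q = \sqrt{-30} = i \sqrt{30} \approx 5.4772 i$)
$37 q - 20 = 37 i \sqrt{30} - 20 = -20 + 37 i \sqrt{30}$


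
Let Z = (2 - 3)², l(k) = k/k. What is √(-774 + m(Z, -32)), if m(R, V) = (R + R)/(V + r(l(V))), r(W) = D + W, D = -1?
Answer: I*√12385/4 ≈ 27.822*I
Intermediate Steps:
l(k) = 1
Z = 1 (Z = (-1)² = 1)
r(W) = -1 + W
m(R, V) = 2*R/V (m(R, V) = (R + R)/(V + (-1 + 1)) = (2*R)/(V + 0) = (2*R)/V = 2*R/V)
√(-774 + m(Z, -32)) = √(-774 + 2*1/(-32)) = √(-774 + 2*1*(-1/32)) = √(-774 - 1/16) = √(-12385/16) = I*√12385/4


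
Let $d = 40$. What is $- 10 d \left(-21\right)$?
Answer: $8400$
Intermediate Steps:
$- 10 d \left(-21\right) = \left(-10\right) 40 \left(-21\right) = \left(-400\right) \left(-21\right) = 8400$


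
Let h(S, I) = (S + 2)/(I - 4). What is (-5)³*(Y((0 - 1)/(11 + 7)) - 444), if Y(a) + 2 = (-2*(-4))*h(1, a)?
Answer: 4123750/73 ≈ 56490.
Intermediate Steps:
h(S, I) = (2 + S)/(-4 + I)
Y(a) = -2 + 24/(-4 + a) (Y(a) = -2 + (-2*(-4))*((2 + 1)/(-4 + a)) = -2 + 8*(3/(-4 + a)) = -2 + 24/(-4 + a))
(-5)³*(Y((0 - 1)/(11 + 7)) - 444) = (-5)³*(2*(16 - (0 - 1)/(11 + 7))/(-4 + (0 - 1)/(11 + 7)) - 444) = -125*(2*(16 - (-1)/18)/(-4 - 1/18) - 444) = -125*(2*(16 - (-1)/18)/(-4 - 1*1/18) - 444) = -125*(2*(16 - 1*(-1/18))/(-4 - 1/18) - 444) = -125*(2*(16 + 1/18)/(-73/18) - 444) = -125*(2*(-18/73)*(289/18) - 444) = -125*(-578/73 - 444) = -125*(-32990/73) = 4123750/73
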